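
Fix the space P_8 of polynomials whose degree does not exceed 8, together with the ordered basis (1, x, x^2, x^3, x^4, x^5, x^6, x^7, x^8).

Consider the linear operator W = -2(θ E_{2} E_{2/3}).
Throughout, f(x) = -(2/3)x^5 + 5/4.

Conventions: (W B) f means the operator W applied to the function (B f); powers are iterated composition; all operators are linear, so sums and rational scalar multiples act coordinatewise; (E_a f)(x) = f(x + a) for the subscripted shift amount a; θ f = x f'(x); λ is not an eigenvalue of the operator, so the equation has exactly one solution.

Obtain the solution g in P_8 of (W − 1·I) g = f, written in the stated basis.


write g with unknown coordinates in the stated basis and equate coefficients in (W − 1·I) g = f
solving from the highest basis element down gives g = (2/33)x^5 - (640/891)x^4 + (2560/891)x^3 - (8192/2673)x^2 - (278528/72171)x - 5/4
check: W g = -(20/33)x^5 - (640/891)x^4 + (2560/891)x^3 - (8192/2673)x^2 - (278528/72171)x
so W g − 1·g = -(2/3)x^5 + 5/4 = f ✓

the result is g(x) = (2/33)x^5 - (640/891)x^4 + (2560/891)x^3 - (8192/2673)x^2 - (278528/72171)x - 5/4


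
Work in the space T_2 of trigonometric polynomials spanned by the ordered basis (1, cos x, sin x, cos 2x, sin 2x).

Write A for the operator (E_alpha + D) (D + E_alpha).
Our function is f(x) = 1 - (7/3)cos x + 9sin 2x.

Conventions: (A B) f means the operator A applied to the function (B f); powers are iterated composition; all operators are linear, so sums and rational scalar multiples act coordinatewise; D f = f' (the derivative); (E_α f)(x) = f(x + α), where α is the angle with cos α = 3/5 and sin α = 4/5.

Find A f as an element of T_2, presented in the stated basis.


D f = (7/3)sin x + 18cos 2x
E_alpha f = 1 - (7/5)cos x + (28/15)sin x + (216/25)cos 2x - (63/25)sin 2x
(D + E_alpha) f = 1 - (7/5)cos x + (21/5)sin x + (666/25)cos 2x - (63/25)sin 2x
E_alpha (D + E_alpha) f = 1 + (63/25)cos x + (91/25)sin x - (6174/625)cos 2x - (15543/625)sin 2x
D (D + E_alpha) f = (21/5)cos x + (7/5)sin x - (126/25)cos 2x - (1332/25)sin 2x
(E_alpha + D) (D + E_alpha) f = 1 + (168/25)cos x + (126/25)sin x - (9324/625)cos 2x - (48843/625)sin 2x

the result is g(x) = 1 + (168/25)cos x + (126/25)sin x - (9324/625)cos 2x - (48843/625)sin 2x


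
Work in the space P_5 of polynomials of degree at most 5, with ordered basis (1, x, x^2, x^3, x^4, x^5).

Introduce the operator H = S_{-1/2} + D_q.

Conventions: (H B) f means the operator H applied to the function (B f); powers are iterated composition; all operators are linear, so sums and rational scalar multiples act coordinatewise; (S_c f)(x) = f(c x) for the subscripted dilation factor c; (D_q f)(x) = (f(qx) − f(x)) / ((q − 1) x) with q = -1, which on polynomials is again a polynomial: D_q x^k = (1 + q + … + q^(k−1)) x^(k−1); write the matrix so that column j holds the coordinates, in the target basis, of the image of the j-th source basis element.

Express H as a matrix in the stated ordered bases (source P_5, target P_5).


image of 1: 1
image of x: -(1/2)x + 1
image of x^2: (1/4)x^2
image of x^3: -(1/8)x^3 + x^2
image of x^4: (1/16)x^4
image of x^5: -(1/32)x^5 + x^4
each image's coordinates form column j of the matrix

the matrix is [[1, 1, 0, 0, 0, 0]; [0, -1/2, 0, 0, 0, 0]; [0, 0, 1/4, 1, 0, 0]; [0, 0, 0, -1/8, 0, 0]; [0, 0, 0, 0, 1/16, 1]; [0, 0, 0, 0, 0, -1/32]] (rows listed top to bottom)


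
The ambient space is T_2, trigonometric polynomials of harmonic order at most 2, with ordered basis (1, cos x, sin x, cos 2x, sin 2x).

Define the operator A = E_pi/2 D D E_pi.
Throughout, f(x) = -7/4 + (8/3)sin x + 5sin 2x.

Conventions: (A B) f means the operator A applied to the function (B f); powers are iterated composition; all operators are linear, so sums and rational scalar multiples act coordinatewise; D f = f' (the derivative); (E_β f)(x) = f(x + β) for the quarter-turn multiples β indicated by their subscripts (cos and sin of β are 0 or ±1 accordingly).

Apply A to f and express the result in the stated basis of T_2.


E_pi f = -7/4 - (8/3)sin x + 5sin 2x
D E_pi f = -(8/3)cos x + 10cos 2x
D D E_pi f = (8/3)sin x - 20sin 2x
E_pi/2 (D D E_pi) f = (8/3)cos x + 20sin 2x

g(x) = (8/3)cos x + 20sin 2x


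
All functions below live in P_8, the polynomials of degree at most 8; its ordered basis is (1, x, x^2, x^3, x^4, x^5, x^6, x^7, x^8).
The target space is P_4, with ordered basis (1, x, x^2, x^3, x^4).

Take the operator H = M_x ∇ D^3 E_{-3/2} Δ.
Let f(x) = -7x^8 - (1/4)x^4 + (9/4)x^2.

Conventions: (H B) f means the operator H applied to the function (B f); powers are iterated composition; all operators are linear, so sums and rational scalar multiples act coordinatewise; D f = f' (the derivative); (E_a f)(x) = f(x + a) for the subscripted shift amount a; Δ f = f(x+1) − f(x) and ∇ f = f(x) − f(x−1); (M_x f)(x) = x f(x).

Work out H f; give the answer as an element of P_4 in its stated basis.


the image equals g(x) = -47040x^4 + 211680x^3 - 341040x^2 + 194040x

Δ f = -56x^7 - 196x^6 - 392x^5 - 490x^4 - 393x^3 - (395/2)x^2 - (105/2)x - 5
E_{-3/2} Δ f = -56x^7 + 392x^6 - 1274x^5 + 2450x^4 - (5931/2)x^3 + (4465/2)x^2 - (7641/8)x + 1409/8
D (E_{-3/2} Δ) f = -392x^6 + 2352x^5 - 6370x^4 + 9800x^3 - (17793/2)x^2 + 4465x - 7641/8
D D (E_{-3/2} Δ) f = -2352x^5 + 11760x^4 - 25480x^3 + 29400x^2 - 17793x + 4465
D D D (E_{-3/2} Δ) f = -11760x^4 + 47040x^3 - 76440x^2 + 58800x - 17793
∇ (D^3 E_{-3/2} Δ) f = -47040x^3 + 211680x^2 - 341040x + 194040
M_x ∇ (D^3 E_{-3/2} Δ) f = -47040x^4 + 211680x^3 - 341040x^2 + 194040x


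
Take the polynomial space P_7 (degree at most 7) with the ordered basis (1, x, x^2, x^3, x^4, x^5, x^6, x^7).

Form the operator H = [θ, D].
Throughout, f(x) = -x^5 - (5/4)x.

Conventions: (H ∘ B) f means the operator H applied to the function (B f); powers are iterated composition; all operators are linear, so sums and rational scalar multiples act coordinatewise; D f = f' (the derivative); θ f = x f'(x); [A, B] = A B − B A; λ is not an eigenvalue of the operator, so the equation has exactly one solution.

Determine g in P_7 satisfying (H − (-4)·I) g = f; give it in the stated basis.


write g with unknown coordinates in the stated basis and equate coefficients in (H − (-4)·I) g = f
solving from the highest basis element down gives g = -(1/4)x^5 - (5/16)x^4 - (5/16)x^3 - (15/64)x^2 - (55/128)x - 55/512
check: H g = (5/4)x^4 + (5/4)x^3 + (15/16)x^2 + (15/32)x + 55/128
so H g − (-4)·g = -x^5 - (5/4)x = f ✓

g(x) = -(1/4)x^5 - (5/16)x^4 - (5/16)x^3 - (15/64)x^2 - (55/128)x - 55/512


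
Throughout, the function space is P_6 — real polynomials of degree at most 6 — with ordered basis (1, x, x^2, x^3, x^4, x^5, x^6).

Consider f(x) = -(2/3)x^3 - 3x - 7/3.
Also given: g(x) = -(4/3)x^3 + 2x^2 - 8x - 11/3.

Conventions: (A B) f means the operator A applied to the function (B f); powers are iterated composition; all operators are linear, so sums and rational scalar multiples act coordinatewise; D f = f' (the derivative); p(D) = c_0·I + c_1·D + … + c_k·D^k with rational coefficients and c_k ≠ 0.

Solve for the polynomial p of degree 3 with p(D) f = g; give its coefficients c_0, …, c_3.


p(D) = 2·I − D + (1/2)·D^2 + (1/2)·D^3, i.e. c_0 = 2, c_1 = -1, c_2 = 1/2, c_3 = 1/2

D^0 f = -(2/3)x^3 - 3x - 7/3
D^1 f = -2x^2 - 3
D^2 f = -4x
D^3 f = -4
matching coefficients of g against c_0 f + c_1 Df + … from the top degree down determines the c_i
solution: c_0 = 2, c_1 = -1, c_2 = 1/2, c_3 = 1/2


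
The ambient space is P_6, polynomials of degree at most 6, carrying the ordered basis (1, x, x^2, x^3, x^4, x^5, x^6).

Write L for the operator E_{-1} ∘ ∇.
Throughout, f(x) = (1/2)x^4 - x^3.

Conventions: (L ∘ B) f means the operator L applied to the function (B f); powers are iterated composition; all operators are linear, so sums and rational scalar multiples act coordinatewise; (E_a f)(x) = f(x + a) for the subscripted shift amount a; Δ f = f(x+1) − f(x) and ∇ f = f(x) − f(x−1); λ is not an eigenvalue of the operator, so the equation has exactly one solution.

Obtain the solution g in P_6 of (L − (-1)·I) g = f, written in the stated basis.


write g with unknown coordinates in the stated basis and equate coefficients in (L − (-1)·I) g = f
solving from the highest basis element down gives g = (1/2)x^4 - 3x^3 + 18x^2 - 77x + 319/2
check: L g = 2x^3 - 18x^2 + 77x - 319/2
so L g − (-1)·g = (1/2)x^4 - x^3 = f ✓

the image equals g(x) = (1/2)x^4 - 3x^3 + 18x^2 - 77x + 319/2


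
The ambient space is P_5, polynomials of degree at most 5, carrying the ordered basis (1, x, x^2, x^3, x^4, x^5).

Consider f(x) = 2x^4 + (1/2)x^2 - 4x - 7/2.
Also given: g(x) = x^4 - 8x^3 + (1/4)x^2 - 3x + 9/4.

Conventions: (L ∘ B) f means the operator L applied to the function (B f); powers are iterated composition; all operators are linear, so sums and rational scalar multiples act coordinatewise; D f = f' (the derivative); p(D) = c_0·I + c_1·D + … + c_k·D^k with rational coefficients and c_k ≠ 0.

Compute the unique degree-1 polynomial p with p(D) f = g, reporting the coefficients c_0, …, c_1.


c_0 = 1/2, c_1 = -1

D^0 f = 2x^4 + (1/2)x^2 - 4x - 7/2
D^1 f = 8x^3 + x - 4
matching coefficients of g against c_0 f + c_1 Df + … from the top degree down determines the c_i
solution: c_0 = 1/2, c_1 = -1


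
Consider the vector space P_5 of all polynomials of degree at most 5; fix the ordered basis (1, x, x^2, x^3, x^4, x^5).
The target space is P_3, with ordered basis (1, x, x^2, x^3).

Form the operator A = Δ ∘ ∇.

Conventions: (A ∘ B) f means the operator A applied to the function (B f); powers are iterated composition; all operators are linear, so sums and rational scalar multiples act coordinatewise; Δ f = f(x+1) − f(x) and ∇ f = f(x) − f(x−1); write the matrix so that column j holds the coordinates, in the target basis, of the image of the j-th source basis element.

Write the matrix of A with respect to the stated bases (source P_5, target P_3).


image of 1: 0
image of x: 0
image of x^2: 2
image of x^3: 6x
image of x^4: 12x^2 + 2
image of x^5: 20x^3 + 10x
each image's coordinates form column j of the matrix

the matrix is [[0, 0, 2, 0, 2, 0]; [0, 0, 0, 6, 0, 10]; [0, 0, 0, 0, 12, 0]; [0, 0, 0, 0, 0, 20]] (rows listed top to bottom)


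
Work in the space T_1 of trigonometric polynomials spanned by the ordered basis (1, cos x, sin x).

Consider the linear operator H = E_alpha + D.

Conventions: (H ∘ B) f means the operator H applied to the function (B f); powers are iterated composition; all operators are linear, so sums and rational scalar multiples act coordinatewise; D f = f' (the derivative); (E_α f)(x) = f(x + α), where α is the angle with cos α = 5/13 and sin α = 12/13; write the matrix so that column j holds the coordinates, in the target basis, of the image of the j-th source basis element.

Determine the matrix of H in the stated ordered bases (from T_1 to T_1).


the matrix is [[1, 0, 0]; [0, 5/13, 25/13]; [0, -25/13, 5/13]] (rows listed top to bottom)

image of 1: 1
image of cos x: (5/13)cos x - (25/13)sin x
image of sin x: (25/13)cos x + (5/13)sin x
each image's coordinates form column j of the matrix


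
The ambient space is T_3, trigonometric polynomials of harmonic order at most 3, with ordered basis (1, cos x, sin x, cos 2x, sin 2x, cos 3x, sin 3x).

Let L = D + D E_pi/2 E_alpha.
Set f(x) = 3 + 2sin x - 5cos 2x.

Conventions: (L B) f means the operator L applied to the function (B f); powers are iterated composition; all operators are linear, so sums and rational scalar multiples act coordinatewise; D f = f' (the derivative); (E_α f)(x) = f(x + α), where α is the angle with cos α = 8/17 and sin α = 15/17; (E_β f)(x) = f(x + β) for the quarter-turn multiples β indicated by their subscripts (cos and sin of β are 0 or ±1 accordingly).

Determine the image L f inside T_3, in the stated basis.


D f = 2cos x + 10sin 2x
E_alpha f = 3 + (30/17)cos x + (16/17)sin x + (805/289)cos 2x + (1200/289)sin 2x
E_pi/2 E_alpha f = 3 + (16/17)cos x - (30/17)sin x - (805/289)cos 2x - (1200/289)sin 2x
D E_pi/2 E_alpha f = -(30/17)cos x - (16/17)sin x - (2400/289)cos 2x + (1610/289)sin 2x
(D + D E_pi/2 E_alpha) f = (4/17)cos x - (16/17)sin x - (2400/289)cos 2x + (4500/289)sin 2x

g(x) = (4/17)cos x - (16/17)sin x - (2400/289)cos 2x + (4500/289)sin 2x


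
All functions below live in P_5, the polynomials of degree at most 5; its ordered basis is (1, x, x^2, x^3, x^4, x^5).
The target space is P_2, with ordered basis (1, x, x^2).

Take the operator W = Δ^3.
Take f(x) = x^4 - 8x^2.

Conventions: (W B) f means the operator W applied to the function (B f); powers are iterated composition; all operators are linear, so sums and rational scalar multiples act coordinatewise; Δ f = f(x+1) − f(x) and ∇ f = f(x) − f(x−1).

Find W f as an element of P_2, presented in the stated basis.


Δ f = 4x^3 + 6x^2 - 12x - 7
Δ Δ f = 12x^2 + 24x - 2
Δ Δ Δ f = 24x + 36

the result is g(x) = 24x + 36


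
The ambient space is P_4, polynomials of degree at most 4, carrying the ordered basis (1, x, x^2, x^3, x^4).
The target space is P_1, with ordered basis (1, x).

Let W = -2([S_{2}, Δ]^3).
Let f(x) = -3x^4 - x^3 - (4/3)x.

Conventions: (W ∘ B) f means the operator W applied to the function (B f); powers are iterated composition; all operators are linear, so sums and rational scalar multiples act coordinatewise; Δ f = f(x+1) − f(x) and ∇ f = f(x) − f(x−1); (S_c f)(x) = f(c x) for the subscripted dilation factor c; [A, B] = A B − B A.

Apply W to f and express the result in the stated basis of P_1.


Δ f = -12x^3 - 21x^2 - 15x - 16/3
S_{2} Δ f = -96x^3 - 84x^2 - 30x - 16/3
S_{2} f = -48x^4 - 8x^3 - (8/3)x
Δ S_{2} f = -192x^3 - 312x^2 - 216x - 176/3
[S_{2}, Δ] f = 96x^3 + 228x^2 + 186x + 160/3
Δ [S_{2}, Δ] f = 288x^2 + 744x + 510
S_{2} Δ [S_{2}, Δ] f = 1152x^2 + 1488x + 510
S_{2} [S_{2}, Δ] f = 768x^3 + 912x^2 + 372x + 160/3
Δ S_{2} [S_{2}, Δ] f = 2304x^2 + 4128x + 2052
[S_{2}, Δ] [S_{2}, Δ] f = -1152x^2 - 2640x - 1542
Δ [S_{2}, Δ] [S_{2}, Δ] f = -2304x - 3792
S_{2} Δ [S_{2}, Δ] [S_{2}, Δ] f = -4608x - 3792
S_{2} [S_{2}, Δ] [S_{2}, Δ] f = -4608x^2 - 5280x - 1542
Δ S_{2} [S_{2}, Δ] [S_{2}, Δ] f = -9216x - 9888
[S_{2}, Δ] [S_{2}, Δ] [S_{2}, Δ] f = 4608x + 6096
(-2([S_{2}, Δ]^3)) f = -9216x - 12192

the result is g(x) = -9216x - 12192


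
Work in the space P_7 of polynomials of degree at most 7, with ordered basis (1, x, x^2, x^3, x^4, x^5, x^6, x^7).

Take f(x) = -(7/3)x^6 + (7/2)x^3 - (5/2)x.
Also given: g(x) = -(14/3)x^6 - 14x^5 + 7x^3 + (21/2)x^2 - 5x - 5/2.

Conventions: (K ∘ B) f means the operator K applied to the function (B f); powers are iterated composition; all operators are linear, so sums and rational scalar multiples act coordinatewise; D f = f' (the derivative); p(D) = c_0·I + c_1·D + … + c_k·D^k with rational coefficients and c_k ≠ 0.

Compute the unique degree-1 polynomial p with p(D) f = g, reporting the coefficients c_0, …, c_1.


c_0 = 2, c_1 = 1

D^0 f = -(7/3)x^6 + (7/2)x^3 - (5/2)x
D^1 f = -14x^5 + (21/2)x^2 - 5/2
matching coefficients of g against c_0 f + c_1 Df + … from the top degree down determines the c_i
solution: c_0 = 2, c_1 = 1


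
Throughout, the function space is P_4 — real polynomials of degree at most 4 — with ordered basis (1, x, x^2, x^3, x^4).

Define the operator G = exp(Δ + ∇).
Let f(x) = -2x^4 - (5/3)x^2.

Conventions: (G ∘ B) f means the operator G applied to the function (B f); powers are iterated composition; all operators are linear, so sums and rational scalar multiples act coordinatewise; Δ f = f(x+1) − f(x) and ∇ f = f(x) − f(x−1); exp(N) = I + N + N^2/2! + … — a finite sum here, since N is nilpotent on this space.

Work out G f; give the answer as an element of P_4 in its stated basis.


order-1 term: -16x^3 - (68/3)x
order-2 term: -48x^2 - 116/3
order-3 term: -64x
order-4 term: -32
the series for exp(Δ + ∇) f terminates at order 4
exp(Δ + ∇) f = -2x^4 - 16x^3 - (149/3)x^2 - (260/3)x - 212/3

the image equals g(x) = -2x^4 - 16x^3 - (149/3)x^2 - (260/3)x - 212/3


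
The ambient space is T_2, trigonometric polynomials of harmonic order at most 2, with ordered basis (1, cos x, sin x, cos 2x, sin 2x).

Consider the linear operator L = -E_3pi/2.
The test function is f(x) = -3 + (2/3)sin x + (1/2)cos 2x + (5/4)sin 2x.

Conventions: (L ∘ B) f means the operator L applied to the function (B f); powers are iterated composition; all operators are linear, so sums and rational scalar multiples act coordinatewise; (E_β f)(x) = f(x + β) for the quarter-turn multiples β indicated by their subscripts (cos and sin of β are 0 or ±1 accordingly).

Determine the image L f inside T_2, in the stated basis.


g(x) = 3 + (2/3)cos x + (1/2)cos 2x + (5/4)sin 2x

E_3pi/2 f = -3 - (2/3)cos x - (1/2)cos 2x - (5/4)sin 2x
(-E_3pi/2) f = 3 + (2/3)cos x + (1/2)cos 2x + (5/4)sin 2x


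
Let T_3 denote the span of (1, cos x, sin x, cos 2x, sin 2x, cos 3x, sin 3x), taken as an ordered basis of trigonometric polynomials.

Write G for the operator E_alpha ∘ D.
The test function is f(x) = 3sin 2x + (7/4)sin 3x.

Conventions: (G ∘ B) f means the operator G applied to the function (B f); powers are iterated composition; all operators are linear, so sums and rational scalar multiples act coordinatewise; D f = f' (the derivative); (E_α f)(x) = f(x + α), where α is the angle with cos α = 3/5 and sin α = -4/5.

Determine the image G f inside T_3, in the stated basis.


g(x) = -(42/25)cos 2x + (144/25)sin 2x - (2457/500)cos 3x + (231/125)sin 3x

D f = 6cos 2x + (21/4)cos 3x
E_alpha D f = -(42/25)cos 2x + (144/25)sin 2x - (2457/500)cos 3x + (231/125)sin 3x


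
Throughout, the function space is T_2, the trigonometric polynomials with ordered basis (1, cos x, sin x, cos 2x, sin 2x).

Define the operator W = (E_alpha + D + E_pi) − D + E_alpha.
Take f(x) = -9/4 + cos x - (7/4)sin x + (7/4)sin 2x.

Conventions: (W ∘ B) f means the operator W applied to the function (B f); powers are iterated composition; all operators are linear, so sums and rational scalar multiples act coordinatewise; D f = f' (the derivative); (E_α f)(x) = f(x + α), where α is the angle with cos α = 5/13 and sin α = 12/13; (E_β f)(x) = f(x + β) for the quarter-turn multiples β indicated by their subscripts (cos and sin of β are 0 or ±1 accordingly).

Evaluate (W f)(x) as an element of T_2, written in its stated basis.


E_alpha f = -9/4 - (16/13)cos x - (83/52)sin x + (210/169)cos 2x - (833/676)sin 2x
D f = -(7/4)cos x - sin x + (7/2)cos 2x
E_pi f = -9/4 - cos x + (7/4)sin x + (7/4)sin 2x
(E_alpha + D + E_pi) f = -9/2 - (207/52)cos x - (11/13)sin x + (1603/338)cos 2x + (175/338)sin 2x
D f = -(7/4)cos x - sin x + (7/2)cos 2x
(-D) f = (7/4)cos x + sin x - (7/2)cos 2x
E_alpha f = -9/4 - (16/13)cos x - (83/52)sin x + (210/169)cos 2x - (833/676)sin 2x
((E_alpha + D + E_pi) − D + E_alpha) f = -27/4 - (45/13)cos x - (75/52)sin x + (420/169)cos 2x - (483/676)sin 2x

the result is g(x) = -27/4 - (45/13)cos x - (75/52)sin x + (420/169)cos 2x - (483/676)sin 2x


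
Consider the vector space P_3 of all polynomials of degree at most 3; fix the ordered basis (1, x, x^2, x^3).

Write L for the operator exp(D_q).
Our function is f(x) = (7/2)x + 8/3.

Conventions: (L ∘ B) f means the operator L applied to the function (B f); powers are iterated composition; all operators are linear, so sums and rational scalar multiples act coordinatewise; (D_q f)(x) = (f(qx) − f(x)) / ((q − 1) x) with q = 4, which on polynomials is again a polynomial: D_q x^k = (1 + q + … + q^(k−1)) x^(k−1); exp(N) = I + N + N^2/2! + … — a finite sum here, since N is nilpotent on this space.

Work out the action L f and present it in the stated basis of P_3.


g(x) = (7/2)x + 37/6

order-1 term: 7/2
the series for exp(D_q) f terminates at order 1
exp(D_q) f = (7/2)x + 37/6


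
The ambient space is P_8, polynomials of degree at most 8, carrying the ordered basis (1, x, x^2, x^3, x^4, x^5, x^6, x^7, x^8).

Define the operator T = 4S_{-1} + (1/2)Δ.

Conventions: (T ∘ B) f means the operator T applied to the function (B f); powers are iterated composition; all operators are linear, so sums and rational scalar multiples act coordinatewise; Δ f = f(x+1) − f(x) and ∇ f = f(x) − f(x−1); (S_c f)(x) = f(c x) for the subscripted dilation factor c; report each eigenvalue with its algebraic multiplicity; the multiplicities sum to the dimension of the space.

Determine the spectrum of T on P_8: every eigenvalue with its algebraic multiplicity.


image of 1: 4
image of x: -4x + 1/2
image of x^2: 4x^2 + x + 1/2
image of x^3: -4x^3 + (3/2)x^2 + (3/2)x + 1/2
image of x^4: 4x^4 + 2x^3 + 3x^2 + 2x + 1/2
image of x^5: -4x^5 + (5/2)x^4 + 5x^3 + 5x^2 + (5/2)x + 1/2
image of x^6: 4x^6 + 3x^5 + (15/2)x^4 + 10x^3 + (15/2)x^2 + 3x + 1/2
image of x^7: -4x^7 + (7/2)x^6 + (21/2)x^5 + (35/2)x^4 + (35/2)x^3 + (21/2)x^2 + (7/2)x + 1/2
image of x^8: 4x^8 + 4x^7 + 14x^6 + 28x^5 + 35x^4 + 28x^3 + 14x^2 + 4x + 1/2
the matrix is upper triangular; its diagonal is (4, -4, 4, -4, 4, -4, 4, -4, 4)
for a triangular matrix the eigenvalues are the diagonal entries, with algebraic multiplicity their repetition count

λ = -4 (multiplicity 4), λ = 4 (multiplicity 5)


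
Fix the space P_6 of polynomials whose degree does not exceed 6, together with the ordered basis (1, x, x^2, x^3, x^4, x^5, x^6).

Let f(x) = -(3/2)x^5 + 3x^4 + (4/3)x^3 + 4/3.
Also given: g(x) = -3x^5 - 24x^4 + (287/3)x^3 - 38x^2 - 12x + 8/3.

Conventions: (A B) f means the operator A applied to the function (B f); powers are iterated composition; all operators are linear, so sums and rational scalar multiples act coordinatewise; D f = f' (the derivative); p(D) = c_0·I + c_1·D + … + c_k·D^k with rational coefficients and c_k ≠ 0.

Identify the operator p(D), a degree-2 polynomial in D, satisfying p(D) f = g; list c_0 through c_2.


p(D) = 2·I + 4·D − (3/2)·D^2, i.e. c_0 = 2, c_1 = 4, c_2 = -3/2

D^0 f = -(3/2)x^5 + 3x^4 + (4/3)x^3 + 4/3
D^1 f = -(15/2)x^4 + 12x^3 + 4x^2
D^2 f = -30x^3 + 36x^2 + 8x
matching coefficients of g against c_0 f + c_1 Df + … from the top degree down determines the c_i
solution: c_0 = 2, c_1 = 4, c_2 = -3/2


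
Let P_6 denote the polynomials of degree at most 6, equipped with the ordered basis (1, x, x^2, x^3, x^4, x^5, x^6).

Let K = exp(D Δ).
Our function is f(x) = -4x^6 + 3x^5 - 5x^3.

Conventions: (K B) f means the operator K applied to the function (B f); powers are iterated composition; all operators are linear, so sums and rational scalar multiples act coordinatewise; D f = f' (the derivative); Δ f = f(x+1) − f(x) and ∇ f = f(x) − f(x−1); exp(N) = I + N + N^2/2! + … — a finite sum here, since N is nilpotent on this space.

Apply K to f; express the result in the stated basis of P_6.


order-1 term: -120x^4 - 180x^3 - 150x^2 - 90x - 24
order-2 term: -720x^2 - 1260x - 660
order-3 term: -480
the series for exp(D Δ) f terminates at order 3
exp(D Δ) f = -4x^6 + 3x^5 - 120x^4 - 185x^3 - 870x^2 - 1350x - 1164

the image equals g(x) = -4x^6 + 3x^5 - 120x^4 - 185x^3 - 870x^2 - 1350x - 1164


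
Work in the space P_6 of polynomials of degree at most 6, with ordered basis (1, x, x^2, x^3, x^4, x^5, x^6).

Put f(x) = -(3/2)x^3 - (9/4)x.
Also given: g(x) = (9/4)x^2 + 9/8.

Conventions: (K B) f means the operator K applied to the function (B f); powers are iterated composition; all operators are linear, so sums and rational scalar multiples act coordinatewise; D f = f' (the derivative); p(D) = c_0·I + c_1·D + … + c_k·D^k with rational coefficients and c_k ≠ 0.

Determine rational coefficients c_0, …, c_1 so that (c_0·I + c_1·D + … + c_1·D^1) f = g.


c_0 = 0, c_1 = -1/2

D^0 f = -(3/2)x^3 - (9/4)x
D^1 f = -(9/2)x^2 - 9/4
matching coefficients of g against c_0 f + c_1 Df + … from the top degree down determines the c_i
solution: c_0 = 0, c_1 = -1/2


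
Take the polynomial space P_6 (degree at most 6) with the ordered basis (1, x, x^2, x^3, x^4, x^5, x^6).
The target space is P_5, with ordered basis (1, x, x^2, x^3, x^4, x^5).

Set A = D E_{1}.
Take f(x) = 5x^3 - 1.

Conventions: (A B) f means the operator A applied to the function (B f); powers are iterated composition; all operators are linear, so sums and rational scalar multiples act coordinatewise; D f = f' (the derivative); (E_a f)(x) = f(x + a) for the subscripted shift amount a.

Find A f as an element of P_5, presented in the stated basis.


E_{1} f = 5x^3 + 15x^2 + 15x + 4
D E_{1} f = 15x^2 + 30x + 15

the image equals g(x) = 15x^2 + 30x + 15


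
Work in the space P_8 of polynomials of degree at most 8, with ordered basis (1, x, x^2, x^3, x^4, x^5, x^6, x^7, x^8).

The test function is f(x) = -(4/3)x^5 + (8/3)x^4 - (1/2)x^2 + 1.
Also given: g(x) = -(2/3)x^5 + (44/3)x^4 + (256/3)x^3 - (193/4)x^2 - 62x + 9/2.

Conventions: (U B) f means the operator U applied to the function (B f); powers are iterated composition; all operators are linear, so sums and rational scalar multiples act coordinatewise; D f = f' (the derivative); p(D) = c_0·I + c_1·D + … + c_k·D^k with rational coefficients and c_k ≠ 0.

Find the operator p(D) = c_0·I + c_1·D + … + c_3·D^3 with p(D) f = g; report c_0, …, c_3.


D^0 f = -(4/3)x^5 + (8/3)x^4 - (1/2)x^2 + 1
D^1 f = -(20/3)x^4 + (32/3)x^3 - x
D^2 f = -(80/3)x^3 + 32x^2 - 1
D^3 f = -80x^2 + 64x
matching coefficients of g against c_0 f + c_1 Df + … from the top degree down determines the c_i
solution: c_0 = 1/2, c_1 = -2, c_2 = -4, c_3 = -1

p(D) = (1/2)·I − 2·D − 4·D^2 − D^3, i.e. c_0 = 1/2, c_1 = -2, c_2 = -4, c_3 = -1


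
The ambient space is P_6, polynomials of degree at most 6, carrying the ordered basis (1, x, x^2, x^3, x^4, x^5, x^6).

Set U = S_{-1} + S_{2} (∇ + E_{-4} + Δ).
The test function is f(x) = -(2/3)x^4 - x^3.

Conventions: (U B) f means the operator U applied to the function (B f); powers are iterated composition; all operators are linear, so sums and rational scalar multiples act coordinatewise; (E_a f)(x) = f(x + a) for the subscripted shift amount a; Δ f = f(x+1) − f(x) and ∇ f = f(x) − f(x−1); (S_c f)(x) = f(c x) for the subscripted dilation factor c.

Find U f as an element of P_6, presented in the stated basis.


S_{-1} f = -(2/3)x^4 + x^3
∇ f = -(8/3)x^3 + x^2 + (1/3)x - 1/3
E_{-4} f = -(2/3)x^4 + (29/3)x^3 - 52x^2 + (368/3)x - 320/3
Δ f = -(8/3)x^3 - 7x^2 - (17/3)x - 5/3
(∇ + E_{-4} + Δ) f = -(2/3)x^4 + (13/3)x^3 - 58x^2 + (352/3)x - 326/3
S_{2} (∇ + E_{-4} + Δ) f = -(32/3)x^4 + (104/3)x^3 - 232x^2 + (704/3)x - 326/3
(S_{-1} + S_{2} (∇ + E_{-4} + Δ)) f = -(34/3)x^4 + (107/3)x^3 - 232x^2 + (704/3)x - 326/3

the image equals g(x) = -(34/3)x^4 + (107/3)x^3 - 232x^2 + (704/3)x - 326/3


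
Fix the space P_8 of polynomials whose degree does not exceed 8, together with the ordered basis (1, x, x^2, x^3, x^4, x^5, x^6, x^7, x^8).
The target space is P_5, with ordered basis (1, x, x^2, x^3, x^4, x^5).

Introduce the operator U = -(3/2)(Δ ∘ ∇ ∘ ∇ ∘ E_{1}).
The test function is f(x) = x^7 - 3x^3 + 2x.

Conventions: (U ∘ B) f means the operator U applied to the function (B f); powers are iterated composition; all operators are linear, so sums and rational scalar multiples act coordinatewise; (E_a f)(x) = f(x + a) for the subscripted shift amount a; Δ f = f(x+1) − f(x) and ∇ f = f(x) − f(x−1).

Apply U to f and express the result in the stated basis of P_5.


the image equals g(x) = -315x^4 - 630x^3 - 945x^2 - 630x - 162

E_{1} f = x^7 + 7x^6 + 21x^5 + 35x^4 + 32x^3 + 12x^2
∇ E_{1} f = 7x^6 + 21x^5 + 35x^4 + 35x^3 + 12x^2 - 2x
∇ ∇ E_{1} f = 42x^5 + 70x^3 - 4x
Δ (∇ ∘ ∇) E_{1} f = 210x^4 + 420x^3 + 630x^2 + 420x + 108
(-(3/2)(Δ ∘ ∇ ∘ ∇ ∘ E_{1})) f = -315x^4 - 630x^3 - 945x^2 - 630x - 162


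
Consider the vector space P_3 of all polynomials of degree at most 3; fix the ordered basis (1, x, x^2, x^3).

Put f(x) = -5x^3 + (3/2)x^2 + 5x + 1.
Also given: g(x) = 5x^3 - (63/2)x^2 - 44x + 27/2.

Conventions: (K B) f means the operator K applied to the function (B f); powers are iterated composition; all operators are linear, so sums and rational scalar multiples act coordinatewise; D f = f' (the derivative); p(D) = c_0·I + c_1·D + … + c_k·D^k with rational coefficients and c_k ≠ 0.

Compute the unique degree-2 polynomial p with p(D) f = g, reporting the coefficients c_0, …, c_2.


p(D) = -I + 2·D + (3/2)·D^2, i.e. c_0 = -1, c_1 = 2, c_2 = 3/2

D^0 f = -5x^3 + (3/2)x^2 + 5x + 1
D^1 f = -15x^2 + 3x + 5
D^2 f = -30x + 3
matching coefficients of g against c_0 f + c_1 Df + … from the top degree down determines the c_i
solution: c_0 = -1, c_1 = 2, c_2 = 3/2


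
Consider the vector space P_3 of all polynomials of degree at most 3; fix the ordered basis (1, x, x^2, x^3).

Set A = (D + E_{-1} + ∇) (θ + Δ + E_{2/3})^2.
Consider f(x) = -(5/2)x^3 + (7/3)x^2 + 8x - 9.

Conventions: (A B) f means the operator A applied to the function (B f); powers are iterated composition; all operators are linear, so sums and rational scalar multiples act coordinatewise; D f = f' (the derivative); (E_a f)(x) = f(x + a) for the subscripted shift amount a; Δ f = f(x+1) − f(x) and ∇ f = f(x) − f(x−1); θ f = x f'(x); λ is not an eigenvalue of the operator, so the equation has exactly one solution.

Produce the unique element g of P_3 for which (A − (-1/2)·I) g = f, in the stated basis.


the image equals g(x) = -(5/33)x^3 + (328/209)x^2 - (110356/16929)x + 520108/50787

write g with unknown coordinates in the stated basis and equate coefficients in (A − (-1/2)·I) g = f
solving from the highest basis element down gives g = -(5/33)x^3 + (328/209)x^2 - (110356/16929)x + 520108/50787
check: A g = -(80/33)x^3 + (971/627)x^2 + (190610/16929)x - 717137/50787
so A g − (-1/2)·g = -(5/2)x^3 + (7/3)x^2 + 8x - 9 = f ✓


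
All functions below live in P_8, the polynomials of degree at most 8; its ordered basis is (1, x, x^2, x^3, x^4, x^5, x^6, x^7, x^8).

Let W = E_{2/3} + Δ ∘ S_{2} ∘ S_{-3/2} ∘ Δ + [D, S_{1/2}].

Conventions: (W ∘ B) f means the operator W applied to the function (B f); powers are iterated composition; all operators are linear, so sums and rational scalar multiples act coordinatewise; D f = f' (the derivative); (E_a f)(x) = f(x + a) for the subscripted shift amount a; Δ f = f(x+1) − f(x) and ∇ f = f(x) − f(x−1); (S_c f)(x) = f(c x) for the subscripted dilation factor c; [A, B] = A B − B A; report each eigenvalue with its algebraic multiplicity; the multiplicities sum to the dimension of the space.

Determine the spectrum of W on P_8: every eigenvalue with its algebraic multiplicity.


image of 1: 1
image of x: x + 1/6
image of x^2: x^2 + (5/6)x - 50/9
image of x^3: x^3 + (13/8)x^2 + (166/3)x + 494/27
image of x^4: x^4 + (29/12)x^3 - (964/3)x^2 - (5800/27)x - 5330/81
image of x^5: x^5 + (305/96)x^4 + (14620/9)x^3 + (43820/27)x^2 + (80270/81)x + 51062/243
image of x^6: x^6 + (125/32)x^5 - (21850/3)x^4 - (262280/27)x^3 - (240490/27)x^2 - (306116/81)x - 485450/729
image of x^7: x^7 + (1771/384)x^6 + (91882/3)x^5 + (1378090/27)x^4 + (5052530/81)x^3 + (3215114/81)x^2 + (10196242/729)x + 4500974/2187
image of x^8: x^8 + (509/96)x^7 - (1102136/9)x^6 - (6613040/27)x^5 - (30310700/81)x^4 - (77155568/243)x^3 - (122347736/729)x^2 - (108019280/2187)x - 41373410/6561
the matrix is upper triangular; its diagonal is (1, 1, 1, 1, 1, 1, 1, 1, 1)
for a triangular matrix the eigenvalues are the diagonal entries, with algebraic multiplicity their repetition count

λ = 1 (multiplicity 9)


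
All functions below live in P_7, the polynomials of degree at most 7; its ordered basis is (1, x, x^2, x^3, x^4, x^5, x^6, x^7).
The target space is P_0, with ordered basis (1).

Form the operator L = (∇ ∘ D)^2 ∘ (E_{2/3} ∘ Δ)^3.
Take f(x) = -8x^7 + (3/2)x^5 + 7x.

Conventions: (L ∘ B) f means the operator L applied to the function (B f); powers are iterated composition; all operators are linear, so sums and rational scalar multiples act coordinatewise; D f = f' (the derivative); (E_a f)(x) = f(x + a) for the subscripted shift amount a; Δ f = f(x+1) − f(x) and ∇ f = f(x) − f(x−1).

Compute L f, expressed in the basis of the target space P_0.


g(x) = -40320

Δ f = -56x^6 - 168x^5 - (545/2)x^4 - 265x^3 - 153x^2 - (97/2)x + 1/2
E_{2/3} Δ f = -56x^6 - 392x^5 - (7235/6)x^4 - (55895/27)x^3 - (55981/27)x^2 - (184513/162)x - 377941/1458
Δ (E_{2/3} ∘ Δ) f = -336x^5 - 2800x^4 - (29590/3)x^3 - (163850/9)x^2 - (471869/27)x - 561845/81
E_{2/3} Δ (E_{2/3} ∘ Δ) f = -336x^5 - 3920x^4 - (56470/3)x^3 - (417550/9)x^2 - (1580909/27)x - 2446087/81
Δ (E_{2/3} ∘ Δ) (E_{2/3} ∘ Δ) f = -1680x^4 - 19040x^3 - 83350x^2 - (1499570/9)x - 3456701/27
E_{2/3} Δ (E_{2/3} ∘ Δ) (E_{2/3} ∘ Δ) f = -1680x^4 - 23520x^3 - 125910x^2 - 305130x - 282123
D (E_{2/3} ∘ Δ)^3 f = -6720x^3 - 70560x^2 - 251820x - 305130
∇ D (E_{2/3} ∘ Δ)^3 f = -20160x^2 - 120960x - 187980
D (∇ ∘ D) (E_{2/3} ∘ Δ)^3 f = -40320x - 120960
∇ D (∇ ∘ D) (E_{2/3} ∘ Δ)^3 f = -40320


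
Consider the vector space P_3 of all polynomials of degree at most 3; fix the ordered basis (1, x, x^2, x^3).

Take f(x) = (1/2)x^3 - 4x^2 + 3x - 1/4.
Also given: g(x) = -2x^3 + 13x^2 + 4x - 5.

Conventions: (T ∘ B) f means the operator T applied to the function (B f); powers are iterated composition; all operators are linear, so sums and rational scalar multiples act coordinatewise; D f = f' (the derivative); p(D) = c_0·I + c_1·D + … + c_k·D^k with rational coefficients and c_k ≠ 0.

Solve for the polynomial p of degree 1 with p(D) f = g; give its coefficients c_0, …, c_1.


c_0 = -4, c_1 = -2

D^0 f = (1/2)x^3 - 4x^2 + 3x - 1/4
D^1 f = (3/2)x^2 - 8x + 3
matching coefficients of g against c_0 f + c_1 Df + … from the top degree down determines the c_i
solution: c_0 = -4, c_1 = -2


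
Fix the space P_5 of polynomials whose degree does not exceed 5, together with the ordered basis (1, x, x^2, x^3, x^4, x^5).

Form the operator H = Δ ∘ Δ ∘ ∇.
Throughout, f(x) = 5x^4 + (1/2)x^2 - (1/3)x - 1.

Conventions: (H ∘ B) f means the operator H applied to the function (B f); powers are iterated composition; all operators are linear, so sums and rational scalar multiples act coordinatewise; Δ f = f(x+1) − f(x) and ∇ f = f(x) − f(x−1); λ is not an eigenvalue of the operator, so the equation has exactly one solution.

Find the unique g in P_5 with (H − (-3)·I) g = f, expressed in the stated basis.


the result is g(x) = (5/3)x^4 + (1/6)x^2 - (121/9)x - 7

write g with unknown coordinates in the stated basis and equate coefficients in (H − (-3)·I) g = f
solving from the highest basis element down gives g = (5/3)x^4 + (1/6)x^2 - (121/9)x - 7
check: H g = 40x + 20
so H g − (-3)·g = 5x^4 + (1/2)x^2 - (1/3)x - 1 = f ✓


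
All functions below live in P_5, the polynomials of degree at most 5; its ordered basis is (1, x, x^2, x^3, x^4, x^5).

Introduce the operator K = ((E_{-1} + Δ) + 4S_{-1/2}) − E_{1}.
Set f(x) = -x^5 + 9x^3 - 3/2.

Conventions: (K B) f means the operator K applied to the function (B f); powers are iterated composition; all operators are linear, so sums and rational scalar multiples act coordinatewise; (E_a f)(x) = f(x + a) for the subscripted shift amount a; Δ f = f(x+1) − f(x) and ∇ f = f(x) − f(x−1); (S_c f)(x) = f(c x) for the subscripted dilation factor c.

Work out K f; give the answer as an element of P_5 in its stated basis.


the image equals g(x) = (1/8)x^5 + 5x^4 - (29/2)x^3 - 17x^2 + 22x - 14

E_{-1} f = -x^5 + 5x^4 - x^3 - 17x^2 + 22x - 19/2
Δ f = -5x^4 - 10x^3 + 17x^2 + 22x + 8
(E_{-1} + Δ) f = -x^5 - 11x^3 + 44x - 3/2
S_{-1/2} f = (1/32)x^5 - (9/8)x^3 - 3/2
(4S_{-1/2}) f = (1/8)x^5 - (9/2)x^3 - 6
((E_{-1} + Δ) + 4S_{-1/2}) f = -(7/8)x^5 - (31/2)x^3 + 44x - 15/2
E_{1} f = -x^5 - 5x^4 - x^3 + 17x^2 + 22x + 13/2
(-E_{1}) f = x^5 + 5x^4 + x^3 - 17x^2 - 22x - 13/2
(((E_{-1} + Δ) + 4S_{-1/2}) − E_{1}) f = (1/8)x^5 + 5x^4 - (29/2)x^3 - 17x^2 + 22x - 14


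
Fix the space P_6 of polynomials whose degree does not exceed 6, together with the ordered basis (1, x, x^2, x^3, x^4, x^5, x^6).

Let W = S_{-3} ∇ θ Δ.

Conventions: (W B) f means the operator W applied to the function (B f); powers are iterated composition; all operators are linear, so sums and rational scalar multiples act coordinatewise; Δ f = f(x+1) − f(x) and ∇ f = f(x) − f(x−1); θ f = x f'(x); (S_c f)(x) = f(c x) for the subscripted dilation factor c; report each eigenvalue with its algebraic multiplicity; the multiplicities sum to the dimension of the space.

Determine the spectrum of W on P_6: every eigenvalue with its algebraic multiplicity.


image of 1: 0
image of x: 0
image of x^2: 2
image of x^3: -36x - 3
image of x^4: 324x^2 + 36x + 4
image of x^5: -2160x^3 - 270x^2 - 90x - 5
image of x^6: 12150x^4 + 1620x^3 + 1080x^2 + 90x + 6
the matrix is upper triangular; its diagonal is (0, 0, 0, 0, 0, 0, 0)
for a triangular matrix the eigenvalues are the diagonal entries, with algebraic multiplicity their repetition count

λ = 0 (multiplicity 7)


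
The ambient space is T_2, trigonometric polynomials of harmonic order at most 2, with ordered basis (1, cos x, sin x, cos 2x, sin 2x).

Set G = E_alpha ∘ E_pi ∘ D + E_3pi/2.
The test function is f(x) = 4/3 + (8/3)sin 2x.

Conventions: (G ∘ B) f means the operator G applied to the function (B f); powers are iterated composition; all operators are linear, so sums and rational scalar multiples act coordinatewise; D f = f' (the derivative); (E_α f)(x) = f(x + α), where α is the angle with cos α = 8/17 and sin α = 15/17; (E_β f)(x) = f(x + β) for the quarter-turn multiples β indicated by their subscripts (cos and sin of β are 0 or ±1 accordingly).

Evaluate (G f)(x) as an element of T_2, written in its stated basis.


D f = (16/3)cos 2x
E_pi D f = (16/3)cos 2x
E_alpha E_pi D f = -(2576/867)cos 2x - (1280/289)sin 2x
E_3pi/2 f = 4/3 - (8/3)sin 2x
(E_alpha ∘ E_pi ∘ D + E_3pi/2) f = 4/3 - (2576/867)cos 2x - (6152/867)sin 2x

the image equals g(x) = 4/3 - (2576/867)cos 2x - (6152/867)sin 2x


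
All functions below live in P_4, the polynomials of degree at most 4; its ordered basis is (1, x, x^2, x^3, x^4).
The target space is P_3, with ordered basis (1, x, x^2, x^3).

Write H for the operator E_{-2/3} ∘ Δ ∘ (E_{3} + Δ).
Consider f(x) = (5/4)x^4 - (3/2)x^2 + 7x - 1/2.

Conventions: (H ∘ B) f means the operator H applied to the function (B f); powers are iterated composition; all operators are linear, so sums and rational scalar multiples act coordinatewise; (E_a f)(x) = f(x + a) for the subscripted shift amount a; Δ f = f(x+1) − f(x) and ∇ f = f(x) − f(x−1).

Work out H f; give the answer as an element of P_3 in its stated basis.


g(x) = 5x^3 + (115/2)x^2 + (386/3)x + 12629/108

E_{3} f = (5/4)x^4 + 15x^3 + 66x^2 + 133x + 433/4
Δ f = 5x^3 + (15/2)x^2 + 2x + 27/4
(E_{3} + Δ) f = (5/4)x^4 + 20x^3 + (147/2)x^2 + 135x + 115
Δ (E_{3} + Δ) f = 5x^3 + (135/2)x^2 + 212x + 919/4
E_{-2/3} Δ (E_{3} + Δ) f = 5x^3 + (115/2)x^2 + (386/3)x + 12629/108


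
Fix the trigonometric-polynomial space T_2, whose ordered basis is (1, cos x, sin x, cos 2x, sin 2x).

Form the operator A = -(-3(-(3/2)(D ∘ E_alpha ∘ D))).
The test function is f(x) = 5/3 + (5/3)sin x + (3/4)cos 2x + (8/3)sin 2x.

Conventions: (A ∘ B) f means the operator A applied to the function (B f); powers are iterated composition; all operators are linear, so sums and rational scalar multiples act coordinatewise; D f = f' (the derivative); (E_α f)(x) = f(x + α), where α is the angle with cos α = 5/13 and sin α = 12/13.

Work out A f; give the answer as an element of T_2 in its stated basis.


the result is g(x) = (90/13)cos x + (75/26)sin x + (639/26)cos 2x - (564/13)sin 2x

D f = (5/3)cos x + (16/3)cos 2x - (3/2)sin 2x
E_alpha D f = (25/39)cos x - (20/13)sin x - (188/39)cos 2x - (71/26)sin 2x
D E_alpha D f = -(20/13)cos x - (25/39)sin x - (71/13)cos 2x + (376/39)sin 2x
(-(3/2)(D ∘ E_alpha ∘ D)) f = (30/13)cos x + (25/26)sin x + (213/26)cos 2x - (188/13)sin 2x
(-3(-(3/2)(D ∘ E_alpha ∘ D))) f = -(90/13)cos x - (75/26)sin x - (639/26)cos 2x + (564/13)sin 2x
(-(-3(-(3/2)(D ∘ E_alpha ∘ D)))) f = (90/13)cos x + (75/26)sin x + (639/26)cos 2x - (564/13)sin 2x
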